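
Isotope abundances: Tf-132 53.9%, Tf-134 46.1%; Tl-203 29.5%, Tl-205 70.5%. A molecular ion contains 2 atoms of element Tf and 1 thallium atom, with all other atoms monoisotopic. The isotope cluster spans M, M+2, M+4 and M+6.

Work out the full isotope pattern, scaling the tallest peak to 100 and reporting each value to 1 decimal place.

Element Tf pattern (n=2): 0.290521 : 0.496958 : 0.212521
Thallium pattern (n=1): 0.2950 : 0.7050
Convolve the two distributions (both contribute in 2-u steps):
  M: 0.290521×0.2950 = 0.085704
  M+2: 0.290521×0.7050 + 0.496958×0.2950 = 0.351420
  M+4: 0.496958×0.7050 + 0.212521×0.2950 = 0.413049
  M+6: 0.212521×0.7050 = 0.149827
Scale to base peak (0.413049) = 100: 20.7 : 85.1 : 100.0 : 36.3

20.7 : 85.1 : 100.0 : 36.3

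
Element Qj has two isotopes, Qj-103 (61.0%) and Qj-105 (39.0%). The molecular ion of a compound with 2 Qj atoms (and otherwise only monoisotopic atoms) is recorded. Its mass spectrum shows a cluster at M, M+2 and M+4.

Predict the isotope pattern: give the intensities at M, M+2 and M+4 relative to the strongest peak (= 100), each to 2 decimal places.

The 2 Qj atoms are independent, so intensities follow the terms of (0.610 + 0.390)^2.
P(M) = 0.610^2 = 0.372100
P(M+2) = 2 × 0.610^1 × 0.390^1 = 0.475800
P(M+4) = 0.390^2 = 0.152100
The M+2 peak is largest (0.475800); scaling to 100 gives 78.21 : 100.00 : 31.97.

78.21 : 100.00 : 31.97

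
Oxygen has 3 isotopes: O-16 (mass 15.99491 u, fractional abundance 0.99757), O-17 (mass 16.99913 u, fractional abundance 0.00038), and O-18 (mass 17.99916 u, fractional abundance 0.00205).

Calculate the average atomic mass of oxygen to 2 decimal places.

16.00 u

Average mass = Σ (abundance × isotope mass) = 0.99757 × 15.99491 + 0.00038 × 16.99913 + 0.00205 × 17.99916
= 15.956042 + 0.006460 + 0.036898 = 15.999400 u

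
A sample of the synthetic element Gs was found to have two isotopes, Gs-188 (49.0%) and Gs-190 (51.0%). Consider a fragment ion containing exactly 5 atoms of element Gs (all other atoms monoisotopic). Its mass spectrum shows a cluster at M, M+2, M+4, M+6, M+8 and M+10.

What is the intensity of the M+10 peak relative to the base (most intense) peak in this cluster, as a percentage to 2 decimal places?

Term probabilities: M 0.0282, M+2 0.1470, M+4 0.3060, M+6 0.3185, M+8 0.1657, M+10 0.0345. Base peak = M+6.
P(M+6) = C(5,3) × 0.490^2 × 0.510^3 = 10 × 0.2401 × 0.132651 = 0.318495 (base)
P(M+10) = C(5,5) × 0.490^0 × 0.510^5 = 1 × 1.0000 × 0.03450253 = 0.034503
Relative intensity = 0.034503 / 0.318495 × 100 = 10.83

10.83%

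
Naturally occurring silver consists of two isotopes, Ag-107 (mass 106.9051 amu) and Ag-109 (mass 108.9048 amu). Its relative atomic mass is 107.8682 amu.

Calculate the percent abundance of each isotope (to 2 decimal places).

Let x be the fractional abundance of Ag-107; then Ag-109 has abundance 1 − x.
106.9051·x + 108.9048·(1 − x) = 107.8682
(106.9051 − 108.9048)·x = 107.8682 − 108.9048
x = -1.0366 / -1.9997 = 0.51838 → 51.84% Ag-107, 48.16% Ag-109.

Ag-107: 51.84%, Ag-109: 48.16%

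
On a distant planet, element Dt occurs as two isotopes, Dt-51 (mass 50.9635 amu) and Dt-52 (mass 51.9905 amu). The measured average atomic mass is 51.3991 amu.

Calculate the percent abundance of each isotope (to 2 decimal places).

With x = fraction of Dt-51 (so Dt-52 is 1 − x):
50.9635·x + 51.9905·(1 − x) = 51.3991
(50.9635 − 51.9905)·x = 51.3991 − 51.9905
x = -0.5914 / -1.0270 = 0.57585 → 57.59% Dt-51, 42.41% Dt-52.

Dt-51: 57.59%, Dt-52: 42.41%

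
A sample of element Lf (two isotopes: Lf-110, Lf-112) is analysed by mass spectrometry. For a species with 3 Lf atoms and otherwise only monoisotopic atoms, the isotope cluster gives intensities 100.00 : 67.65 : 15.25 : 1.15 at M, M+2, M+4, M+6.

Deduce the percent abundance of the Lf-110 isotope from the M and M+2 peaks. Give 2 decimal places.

If p is the fraction of Lf that is Lf-110, then I(M+2)/I(M) = [C(3,1)·p^2·(1−p)] / p^3 = 3·(1−p)/p = 67.65/100.00 = 0.6765
(1−p)/p = 0.6765/3 = 0.2255  ⇒  p = 1/(1 + 0.2255) = 0.8160
Lf-110: 81.60%, Lf-112: 18.40%.

81.60%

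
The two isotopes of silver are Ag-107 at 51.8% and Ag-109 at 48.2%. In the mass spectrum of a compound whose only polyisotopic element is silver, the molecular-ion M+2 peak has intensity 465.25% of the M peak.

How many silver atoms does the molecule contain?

5

With n Ag atoms, P(M+2)/P(M) = C(n,1)·p^(n−1)q / p^n = n·q/p = n · 0.482/0.518.
n = 4.6525 × 0.518/0.482 = 5.00 ≈ 5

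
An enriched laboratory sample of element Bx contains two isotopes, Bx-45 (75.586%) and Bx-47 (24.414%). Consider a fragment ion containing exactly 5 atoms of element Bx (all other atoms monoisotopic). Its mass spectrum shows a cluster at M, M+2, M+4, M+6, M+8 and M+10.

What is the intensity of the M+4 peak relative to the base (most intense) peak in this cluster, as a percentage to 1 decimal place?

Binomial terms of (0.75586 + 0.24414)^5: M 0.2467, M+2 0.3985, M+4 0.2574, M+6 0.0831, M+8 0.0134, M+10 0.0009 → M+2 is the base peak.
P(M+2) = C(5,1) × 0.75586^4 × 0.24414^1 = 5 × 0.3264115 × 0.24414 = 0.398451 (base)
P(M+4) = C(5,2) × 0.75586^3 × 0.24414^2 = 10 × 0.43184122 × 0.05960434 = 0.257396
Relative intensity = 0.257396 / 0.398451 × 100 = 64.6

64.6%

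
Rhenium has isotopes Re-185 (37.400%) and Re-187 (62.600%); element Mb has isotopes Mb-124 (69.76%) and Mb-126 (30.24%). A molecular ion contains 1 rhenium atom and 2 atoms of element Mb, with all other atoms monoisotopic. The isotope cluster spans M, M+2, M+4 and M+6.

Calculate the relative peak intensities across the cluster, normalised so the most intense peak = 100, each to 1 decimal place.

Rhenium pattern (n=1): 0.3740 : 0.6260
Element Mb pattern (n=2): 0.48664576 : 0.42190848 : 0.09144576
Convolve the two distributions (both contribute in 2-u steps):
  M: 0.3740×0.48664576 = 0.182006
  M+2: 0.3740×0.42190848 + 0.6260×0.48664576 = 0.462434
  M+4: 0.3740×0.09144576 + 0.6260×0.42190848 = 0.298315
  M+6: 0.6260×0.09144576 = 0.057245
Scale to base peak (0.462434) = 100: 39.4 : 100.0 : 64.5 : 12.4

39.4 : 100.0 : 64.5 : 12.4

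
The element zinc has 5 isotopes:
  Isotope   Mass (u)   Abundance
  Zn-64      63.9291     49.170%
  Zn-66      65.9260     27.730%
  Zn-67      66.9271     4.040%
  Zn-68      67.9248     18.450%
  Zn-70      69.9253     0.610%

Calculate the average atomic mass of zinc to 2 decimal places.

65.38 u

The abundance-weighted mean is 0.49170 × 63.9291 + 0.27730 × 65.9260 + 0.04040 × 66.9271 + 0.18450 × 67.9248 + 0.00610 × 69.9253
= 31.43394 + 18.28128 + 2.70385 + 12.53213 + 0.42654 = 65.37774 u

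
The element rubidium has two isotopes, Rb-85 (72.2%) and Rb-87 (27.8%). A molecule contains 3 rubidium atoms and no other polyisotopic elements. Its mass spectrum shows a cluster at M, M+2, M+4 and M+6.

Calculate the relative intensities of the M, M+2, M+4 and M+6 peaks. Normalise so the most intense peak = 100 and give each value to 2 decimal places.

86.57 : 100.00 : 38.50 : 4.94

Each Rb atom is independently Rb-85 (p = 0.722) or Rb-87 (q = 0.278); the cluster is the binomial expansion (p + q)^3.
P(M) = 0.722^3 = 0.376367
P(M+2) = 3 × 0.722^2 × 0.278^1 = 0.434751
P(M+4) = 3 × 0.722^1 × 0.278^2 = 0.167397
P(M+6) = 0.278^3 = 0.021485
The M+2 peak is largest (0.434751); scaling to 100 gives 86.57 : 100.00 : 38.50 : 4.94.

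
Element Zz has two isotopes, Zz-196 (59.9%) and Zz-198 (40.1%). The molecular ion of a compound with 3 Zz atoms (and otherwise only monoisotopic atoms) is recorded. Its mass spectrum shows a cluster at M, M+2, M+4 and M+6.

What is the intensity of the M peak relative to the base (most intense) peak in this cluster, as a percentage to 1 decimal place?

49.8%

(0.599 + 0.401)^3 gives M 0.2149, M+2 0.4316, M+4 0.2890, M+6 0.0645; the largest is M+2.
P(M+2) = C(3,1) × 0.599^2 × 0.401^1 = 3 × 0.358801 × 0.4010 = 0.431638 (base)
P(M) = C(3,0) × 0.599^3 × 0.401^0 = 1 × 0.2149218 × 1.0000 = 0.214922
Relative intensity = 0.214922 / 0.431638 × 100 = 49.8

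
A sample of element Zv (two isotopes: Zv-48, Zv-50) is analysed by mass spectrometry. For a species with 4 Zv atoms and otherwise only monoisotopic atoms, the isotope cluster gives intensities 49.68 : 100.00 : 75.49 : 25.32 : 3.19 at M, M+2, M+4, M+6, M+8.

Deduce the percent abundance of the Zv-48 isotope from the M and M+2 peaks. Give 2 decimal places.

Let p = fractional abundance of Zv-48. I(M+2)/I(M) = [C(4,1)·p^3·(1−p)] / p^4 = 4·(1−p)/p = 100.00/49.68 = 2.0129
(1−p)/p = 2.0129/4 = 0.5032  ⇒  p = 1/(1 + 0.5032) = 0.6652
Zv-48: 66.52%, Zv-50: 33.48%.

66.52%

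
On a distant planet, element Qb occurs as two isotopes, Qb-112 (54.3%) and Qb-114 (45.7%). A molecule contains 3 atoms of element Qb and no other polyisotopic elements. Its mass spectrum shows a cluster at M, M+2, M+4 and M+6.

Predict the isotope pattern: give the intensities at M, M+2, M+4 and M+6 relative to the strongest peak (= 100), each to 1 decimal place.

Each Qb atom is independently Qb-112 (p = 0.543) or Qb-114 (q = 0.457); the cluster is the binomial expansion (p + q)^3.
P(M) = 0.543^3 = 0.160103
P(M+2) = 3 × 0.543^2 × 0.457^1 = 0.404238
P(M+4) = 3 × 0.543^1 × 0.457^2 = 0.340215
P(M+6) = 0.457^3 = 0.095444
The M+2 peak is largest (0.404238); scaling to 100 gives 39.6 : 100.0 : 84.2 : 23.6.

39.6 : 100.0 : 84.2 : 23.6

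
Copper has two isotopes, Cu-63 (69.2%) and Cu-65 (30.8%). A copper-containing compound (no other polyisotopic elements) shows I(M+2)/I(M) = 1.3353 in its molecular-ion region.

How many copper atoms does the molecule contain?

3

With n Cu atoms, P(M+2)/P(M) = C(n,1)·p^(n−1)q / p^n = n·q/p = n · 0.308/0.692.
n = 1.3353 × 0.692/0.308 = 3.00 ≈ 3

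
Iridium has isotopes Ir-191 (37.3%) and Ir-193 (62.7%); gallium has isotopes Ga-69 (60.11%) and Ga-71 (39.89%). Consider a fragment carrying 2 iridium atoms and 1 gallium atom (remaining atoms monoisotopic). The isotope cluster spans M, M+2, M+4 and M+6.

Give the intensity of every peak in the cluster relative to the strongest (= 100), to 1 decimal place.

Iridium pattern (n=2): 0.139129 : 0.467742 : 0.393129
Gallium pattern (n=1): 0.6011 : 0.3989
Convolve the two distributions (both contribute in 2-u steps):
  M: 0.139129×0.6011 = 0.083630
  M+2: 0.139129×0.3989 + 0.467742×0.6011 = 0.336658
  M+4: 0.467742×0.3989 + 0.393129×0.6011 = 0.422892
  M+6: 0.393129×0.3989 = 0.156819
Scale to base peak (0.422892) = 100: 19.8 : 79.6 : 100.0 : 37.1

19.8 : 79.6 : 100.0 : 37.1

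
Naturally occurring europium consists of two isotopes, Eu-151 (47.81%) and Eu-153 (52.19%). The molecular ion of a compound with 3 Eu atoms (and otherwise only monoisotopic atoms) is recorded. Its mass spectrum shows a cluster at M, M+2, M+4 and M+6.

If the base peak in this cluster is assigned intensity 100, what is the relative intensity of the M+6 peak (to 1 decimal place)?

36.4

Binomial terms of (0.4781 + 0.5219)^3: M 0.1093, M+2 0.3579, M+4 0.3907, M+6 0.1422 → M+4 is the base peak.
P(M+4) = C(3,2) × 0.4781^1 × 0.5219^2 = 3 × 0.4781 × 0.27237961 = 0.390674 (base)
P(M+6) = C(3,3) × 0.4781^0 × 0.5219^3 = 1 × 1.0000 × 0.14215492 = 0.142155
Relative intensity = 0.142155 / 0.390674 × 100 = 36.4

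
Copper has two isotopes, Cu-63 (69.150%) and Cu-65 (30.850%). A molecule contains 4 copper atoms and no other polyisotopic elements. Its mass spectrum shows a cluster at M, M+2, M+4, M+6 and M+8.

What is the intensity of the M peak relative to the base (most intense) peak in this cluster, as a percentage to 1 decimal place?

Binomial terms of (0.69150 + 0.30850)^4: M 0.2286, M+2 0.4080, M+4 0.2731, M+6 0.0812, M+8 0.0091 → M+2 is the base peak.
P(M+2) = C(4,1) × 0.69150^3 × 0.30850^1 = 4 × 0.33065611 × 0.3085 = 0.408030 (base)
P(M) = C(4,0) × 0.69150^4 × 0.30850^0 = 1 × 0.2286487 × 1.0000 = 0.228649
Relative intensity = 0.228649 / 0.408030 × 100 = 56.0

56.0%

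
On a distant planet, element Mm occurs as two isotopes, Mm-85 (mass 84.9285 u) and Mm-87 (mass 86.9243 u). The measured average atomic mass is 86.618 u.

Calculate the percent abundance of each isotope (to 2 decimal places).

Writing the weighted mean with unknown fraction x of Mm-85:
84.9285·x + 86.9243·(1 − x) = 86.618
(84.9285 − 86.9243)·x = 86.618 − 86.9243
x = -0.3063 / -1.9958 = 0.15347 → 15.35% Mm-85, 84.65% Mm-87.

Mm-85: 15.35%, Mm-87: 84.65%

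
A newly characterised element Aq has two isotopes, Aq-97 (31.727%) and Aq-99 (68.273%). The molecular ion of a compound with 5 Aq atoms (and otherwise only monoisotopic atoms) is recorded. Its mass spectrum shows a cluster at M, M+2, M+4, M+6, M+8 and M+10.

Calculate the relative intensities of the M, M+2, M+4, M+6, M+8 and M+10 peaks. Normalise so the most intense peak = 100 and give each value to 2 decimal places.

Expanding (0.31727 + 0.68273)^5:
P(M) = 0.31727^5 = 0.003215
P(M+2) = 5 × 0.31727^4 × 0.68273^1 = 0.034589
P(M+4) = 10 × 0.31727^3 × 0.68273^2 = 0.148862
P(M+6) = 10 × 0.31727^2 × 0.68273^3 = 0.320335
P(M+8) = 5 × 0.31727^1 × 0.68273^4 = 0.344663
P(M+10) = 0.68273^5 = 0.148335
The M+8 peak is largest (0.344663); scaling to 100 gives 0.93 : 10.04 : 43.19 : 92.94 : 100.00 : 43.04.

0.93 : 10.04 : 43.19 : 92.94 : 100.00 : 43.04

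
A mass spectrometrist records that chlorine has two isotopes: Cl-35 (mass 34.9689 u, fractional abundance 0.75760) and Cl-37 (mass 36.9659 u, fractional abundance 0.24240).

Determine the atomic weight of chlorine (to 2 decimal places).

35.45 u

The abundance-weighted mean is 0.75760 × 34.9689 + 0.24240 × 36.9659
= 26.49244 + 8.96053 = 35.45297 u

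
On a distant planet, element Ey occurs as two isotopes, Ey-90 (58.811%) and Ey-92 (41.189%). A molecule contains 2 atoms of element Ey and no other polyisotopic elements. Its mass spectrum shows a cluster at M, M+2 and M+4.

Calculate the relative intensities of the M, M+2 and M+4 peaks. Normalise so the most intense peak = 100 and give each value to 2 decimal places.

71.39 : 100.00 : 35.02

The 2 Ey atoms are independent, so intensities follow the terms of (0.58811 + 0.41189)^2.
P(M) = 0.58811^2 = 0.345873
P(M+2) = 2 × 0.58811^1 × 0.41189^1 = 0.484473
P(M+4) = 0.41189^2 = 0.169653
The M+2 peak is largest (0.484473); scaling to 100 gives 71.39 : 100.00 : 35.02.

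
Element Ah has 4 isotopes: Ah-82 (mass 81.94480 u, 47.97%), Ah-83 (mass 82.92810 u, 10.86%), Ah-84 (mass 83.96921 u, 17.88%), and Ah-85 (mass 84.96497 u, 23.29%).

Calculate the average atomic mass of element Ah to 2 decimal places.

83.12 u

The abundance-weighted mean is 0.4797 × 81.94480 + 0.1086 × 82.92810 + 0.1788 × 83.96921 + 0.2329 × 84.96497
= 39.308921 + 9.005992 + 15.013695 + 19.788342 = 83.116950 u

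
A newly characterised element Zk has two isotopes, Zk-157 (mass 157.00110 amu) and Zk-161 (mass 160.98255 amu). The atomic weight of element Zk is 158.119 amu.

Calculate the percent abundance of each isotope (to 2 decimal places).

Zk-157: 71.92%, Zk-161: 28.08%

With x = fraction of Zk-157 (so Zk-161 is 1 − x):
157.00110·x + 160.98255·(1 − x) = 158.119
(157.00110 − 160.98255)·x = 158.119 − 160.98255
x = -2.86355 / -3.98145 = 0.71922 → 71.92% Zk-157, 28.08% Zk-161.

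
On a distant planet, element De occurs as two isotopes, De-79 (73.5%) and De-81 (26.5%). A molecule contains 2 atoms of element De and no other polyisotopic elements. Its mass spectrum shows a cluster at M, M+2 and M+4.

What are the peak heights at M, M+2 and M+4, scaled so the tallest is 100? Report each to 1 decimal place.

100.0 : 72.1 : 13.0

Each De atom is independently De-79 (p = 0.735) or De-81 (q = 0.265); the cluster is the binomial expansion (p + q)^2.
P(M) = 0.735^2 = 0.540225
P(M+2) = 2 × 0.735^1 × 0.265^1 = 0.389550
P(M+4) = 0.265^2 = 0.070225
The M peak is largest (0.540225); scaling to 100 gives 100.0 : 72.1 : 13.0.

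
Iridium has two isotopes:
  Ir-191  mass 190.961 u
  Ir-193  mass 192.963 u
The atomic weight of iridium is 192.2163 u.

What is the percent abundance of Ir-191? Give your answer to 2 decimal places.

Writing the weighted mean with unknown fraction x of Ir-191:
190.961·x + 192.963·(1 − x) = 192.2163
(190.961 − 192.963)·x = 192.2163 − 192.963
x = -0.7467 / -2.002 = 0.37298 → 37.30% Ir-191, 62.70% Ir-193.

37.30%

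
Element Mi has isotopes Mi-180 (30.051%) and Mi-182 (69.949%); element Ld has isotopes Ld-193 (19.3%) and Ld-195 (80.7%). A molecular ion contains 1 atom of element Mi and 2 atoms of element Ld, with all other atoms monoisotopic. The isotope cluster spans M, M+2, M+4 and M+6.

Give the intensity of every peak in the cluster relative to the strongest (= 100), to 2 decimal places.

2.46 : 26.27 : 90.79 : 100.00

Element Mi pattern (n=1): 0.30051 : 0.69949
Element Ld pattern (n=2): 0.037249 : 0.311502 : 0.651249
Convolve the two distributions (both contribute in 2-u steps):
  M: 0.30051×0.037249 = 0.011194
  M+2: 0.30051×0.311502 + 0.69949×0.037249 = 0.119665
  M+4: 0.30051×0.651249 + 0.69949×0.311502 = 0.413599
  M+6: 0.69949×0.651249 = 0.455542
Scale to base peak (0.455542) = 100: 2.46 : 26.27 : 90.79 : 100.00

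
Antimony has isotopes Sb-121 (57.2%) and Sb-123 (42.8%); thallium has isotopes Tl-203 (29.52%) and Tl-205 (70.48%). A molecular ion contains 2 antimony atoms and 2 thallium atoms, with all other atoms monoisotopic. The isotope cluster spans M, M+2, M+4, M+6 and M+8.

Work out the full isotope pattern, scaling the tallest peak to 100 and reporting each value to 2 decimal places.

7.46 : 46.78 : 100.00 : 83.57 : 23.81

Antimony pattern (n=2): 0.327184 : 0.489632 : 0.183184
Thallium pattern (n=2): 0.08714304 : 0.41611392 : 0.49674304
Convolve the two distributions (both contribute in 2-u steps):
  M: 0.327184×0.08714304 = 0.028512
  M+2: 0.327184×0.41611392 + 0.489632×0.08714304 = 0.178814
  M+4: 0.327184×0.49674304 + 0.489632×0.41611392 + 0.183184×0.08714304 = 0.382232
  M+6: 0.489632×0.49674304 + 0.183184×0.41611392 = 0.319447
  M+8: 0.183184×0.49674304 = 0.090995
Scale to base peak (0.382232) = 100: 7.46 : 46.78 : 100.00 : 83.57 : 23.81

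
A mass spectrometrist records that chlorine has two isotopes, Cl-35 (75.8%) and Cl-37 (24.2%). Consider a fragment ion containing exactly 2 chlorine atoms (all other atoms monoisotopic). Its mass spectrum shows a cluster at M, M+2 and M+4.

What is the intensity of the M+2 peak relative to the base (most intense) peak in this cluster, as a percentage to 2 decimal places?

63.85%

(0.758 + 0.242)^2 gives M 0.5746, M+2 0.3669, M+4 0.0586; the largest is M.
P(M) = C(2,0) × 0.758^2 × 0.242^0 = 1 × 0.574564 × 1.0000 = 0.574564 (base)
P(M+2) = C(2,1) × 0.758^1 × 0.242^1 = 2 × 0.7580 × 0.2420 = 0.366872
Relative intensity = 0.366872 / 0.574564 × 100 = 63.85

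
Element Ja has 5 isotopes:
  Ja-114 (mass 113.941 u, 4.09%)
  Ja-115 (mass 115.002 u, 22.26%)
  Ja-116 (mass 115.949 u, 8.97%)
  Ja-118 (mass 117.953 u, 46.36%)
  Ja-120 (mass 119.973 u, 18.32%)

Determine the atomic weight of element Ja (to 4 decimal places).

Weight each isotope mass by its fractional abundance: 0.0409 × 113.941 + 0.2226 × 115.002 + 0.0897 × 115.949 + 0.4636 × 117.953 + 0.1832 × 119.973
= 4.66019 + 25.59945 + 10.40063 + 54.68301 + 21.97905 = 117.32233 u

117.3223 u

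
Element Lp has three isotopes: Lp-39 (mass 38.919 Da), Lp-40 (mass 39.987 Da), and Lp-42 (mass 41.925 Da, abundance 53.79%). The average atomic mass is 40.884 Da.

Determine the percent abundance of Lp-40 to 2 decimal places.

Let x and y be the fractions of Lp-39 and Lp-40. Then x + y = 1 − 0.5379 = 0.4621 and 38.919x + 39.987y = 40.884 − 0.5379×41.925 = 18.3325425.
Substituting: 38.919x + 39.987(0.4621 − x) = 18.3325425
(38.919 − 39.987)x = -0.1454502  ⇒  x = 0.13619, y = 0.32591
Lp-39: 13.62%, Lp-40: 32.59%.

32.59%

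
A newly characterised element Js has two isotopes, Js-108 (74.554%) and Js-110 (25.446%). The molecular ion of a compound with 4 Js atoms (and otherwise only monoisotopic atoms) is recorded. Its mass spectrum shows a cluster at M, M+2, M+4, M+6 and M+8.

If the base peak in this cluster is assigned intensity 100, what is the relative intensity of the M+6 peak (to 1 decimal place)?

11.6

Term probabilities: M 0.3089, M+2 0.4218, M+4 0.2159, M+6 0.0491, M+8 0.0042. Base peak = M+2.
P(M+2) = C(4,1) × 0.74554^3 × 0.25446^1 = 4 × 0.41439342 × 0.25446 = 0.421786 (base)
P(M+6) = C(4,3) × 0.74554^1 × 0.25446^3 = 4 × 0.74554 × 0.01647626 = 0.049135
Relative intensity = 0.049135 / 0.421786 × 100 = 11.6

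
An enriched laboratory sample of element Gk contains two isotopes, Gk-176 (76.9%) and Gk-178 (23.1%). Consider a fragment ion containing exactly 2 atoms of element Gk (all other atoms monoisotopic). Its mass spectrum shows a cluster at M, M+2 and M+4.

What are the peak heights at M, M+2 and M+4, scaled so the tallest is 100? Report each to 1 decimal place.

100.0 : 60.1 : 9.0

Expanding (0.769 + 0.231)^2:
P(M) = 0.769^2 = 0.591361
P(M+2) = 2 × 0.769^1 × 0.231^1 = 0.355278
P(M+4) = 0.231^2 = 0.053361
The M peak is largest (0.591361); scaling to 100 gives 100.0 : 60.1 : 9.0.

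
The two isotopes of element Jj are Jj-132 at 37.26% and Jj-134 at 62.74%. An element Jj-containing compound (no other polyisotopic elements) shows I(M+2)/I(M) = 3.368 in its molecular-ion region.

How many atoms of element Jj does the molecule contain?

For n independent Jj atoms, I(M+2)/I(M) = n · (abundance Jj-134) / (abundance Jj-132) = n · 0.6274/0.3726.
n = 3.368 × 0.3726/0.6274 = 2.00 ≈ 2

2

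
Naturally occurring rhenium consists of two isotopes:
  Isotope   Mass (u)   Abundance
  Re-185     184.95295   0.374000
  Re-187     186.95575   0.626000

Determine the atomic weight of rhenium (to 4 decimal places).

The abundance-weighted mean is 0.374000 × 184.95295 + 0.626000 × 186.95575
= 69.172403 + 117.034300 = 186.206703 u

186.2067 u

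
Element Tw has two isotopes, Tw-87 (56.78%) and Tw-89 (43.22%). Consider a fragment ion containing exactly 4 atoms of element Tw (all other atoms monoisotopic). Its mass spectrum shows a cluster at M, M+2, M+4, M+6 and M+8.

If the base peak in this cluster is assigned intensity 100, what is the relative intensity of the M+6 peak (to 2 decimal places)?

50.75

Term probabilities: M 0.1039, M+2 0.3165, M+4 0.3613, M+6 0.1834, M+8 0.0349. Base peak = M+4.
P(M+4) = C(4,2) × 0.5678^2 × 0.4322^2 = 6 × 0.32239684 × 0.18679684 = 0.361336 (base)
P(M+6) = C(4,3) × 0.5678^1 × 0.4322^3 = 4 × 0.5678 × 0.08073359 = 0.183362
Relative intensity = 0.183362 / 0.361336 × 100 = 50.75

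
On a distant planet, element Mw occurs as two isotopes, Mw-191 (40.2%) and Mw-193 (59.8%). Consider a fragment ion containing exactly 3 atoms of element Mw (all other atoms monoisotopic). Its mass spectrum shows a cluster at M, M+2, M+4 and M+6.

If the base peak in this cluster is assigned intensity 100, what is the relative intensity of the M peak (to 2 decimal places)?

Binomial terms of (0.402 + 0.598)^3: M 0.0650, M+2 0.2899, M+4 0.4313, M+6 0.2138 → M+4 is the base peak.
P(M+4) = C(3,2) × 0.402^1 × 0.598^2 = 3 × 0.4020 × 0.357604 = 0.431270 (base)
P(M) = C(3,0) × 0.402^3 × 0.598^0 = 1 × 0.06496481 × 1.0000 = 0.064965
Relative intensity = 0.064965 / 0.431270 × 100 = 15.06

15.06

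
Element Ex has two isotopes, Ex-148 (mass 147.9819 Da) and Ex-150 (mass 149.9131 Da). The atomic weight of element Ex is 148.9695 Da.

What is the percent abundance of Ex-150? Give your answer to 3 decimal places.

Writing the weighted mean with unknown fraction x of Ex-148:
147.9819·x + 149.9131·(1 − x) = 148.9695
(147.9819 − 149.9131)·x = 148.9695 − 149.9131
x = -0.9436 / -1.9312 = 0.48861 → 48.861% Ex-148, 51.139% Ex-150.

51.139%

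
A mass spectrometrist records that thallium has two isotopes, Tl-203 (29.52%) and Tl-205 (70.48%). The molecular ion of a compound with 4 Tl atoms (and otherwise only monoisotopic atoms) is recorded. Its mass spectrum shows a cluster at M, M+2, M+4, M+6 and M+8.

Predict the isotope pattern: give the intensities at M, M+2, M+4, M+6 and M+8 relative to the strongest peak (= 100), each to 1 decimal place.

1.8 : 17.5 : 62.8 : 100.0 : 59.7

Expanding (0.2952 + 0.7048)^4:
P(M) = 0.2952^4 = 0.007594
P(M+2) = 4 × 0.2952^3 × 0.7048^1 = 0.072523
P(M+4) = 6 × 0.2952^2 × 0.7048^2 = 0.259726
P(M+6) = 4 × 0.2952^1 × 0.7048^3 = 0.413403
P(M+8) = 0.7048^4 = 0.246754
The M+6 peak is largest (0.413403); scaling to 100 gives 1.8 : 17.5 : 62.8 : 100.0 : 59.7.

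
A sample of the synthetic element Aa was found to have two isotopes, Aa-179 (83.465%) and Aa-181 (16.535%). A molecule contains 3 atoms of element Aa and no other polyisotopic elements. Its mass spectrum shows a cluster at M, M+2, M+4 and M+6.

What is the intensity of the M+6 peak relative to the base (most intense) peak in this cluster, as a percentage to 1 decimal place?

(0.83465 + 0.16535)^3 gives M 0.5815, M+2 0.3456, M+4 0.0685, M+6 0.0045; the largest is M.
P(M) = C(3,0) × 0.83465^3 × 0.16535^0 = 1 × 0.5814511 × 1.0000 = 0.581451 (base)
P(M+6) = C(3,3) × 0.83465^0 × 0.16535^3 = 1 × 1.0000 × 0.00452077 = 0.004521
Relative intensity = 0.004521 / 0.581451 × 100 = 0.8

0.8%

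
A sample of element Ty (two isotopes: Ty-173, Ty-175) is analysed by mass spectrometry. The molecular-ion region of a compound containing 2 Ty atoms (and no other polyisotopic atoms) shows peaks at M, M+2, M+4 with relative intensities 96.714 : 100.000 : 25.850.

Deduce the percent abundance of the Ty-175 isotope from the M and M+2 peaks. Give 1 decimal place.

Let p = fractional abundance of Ty-173. I(M+2)/I(M) = [C(2,1)·p^1·(1−p)] / p^2 = 2·(1−p)/p = 100.000/96.714 = 1.0340
(1−p)/p = 1.0340/2 = 0.5170  ⇒  p = 1/(1 + 0.5170) = 0.6592
Ty-173: 65.9%, Ty-175: 34.1%.

34.1%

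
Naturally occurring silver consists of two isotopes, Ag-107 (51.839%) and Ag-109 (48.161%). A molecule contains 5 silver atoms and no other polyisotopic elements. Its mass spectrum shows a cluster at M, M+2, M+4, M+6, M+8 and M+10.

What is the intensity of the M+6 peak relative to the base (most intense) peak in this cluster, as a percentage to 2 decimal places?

(0.51839 + 0.48161)^5 gives M 0.0374, M+2 0.1739, M+4 0.3231, M+6 0.3002, M+8 0.1394, M+10 0.0259; the largest is M+4.
P(M+4) = C(5,2) × 0.51839^3 × 0.48161^2 = 10 × 0.13930601 × 0.23194819 = 0.323118 (base)
P(M+6) = C(5,3) × 0.51839^2 × 0.48161^3 = 10 × 0.26872819 × 0.11170857 = 0.300192
Relative intensity = 0.300192 / 0.323118 × 100 = 92.90

92.90%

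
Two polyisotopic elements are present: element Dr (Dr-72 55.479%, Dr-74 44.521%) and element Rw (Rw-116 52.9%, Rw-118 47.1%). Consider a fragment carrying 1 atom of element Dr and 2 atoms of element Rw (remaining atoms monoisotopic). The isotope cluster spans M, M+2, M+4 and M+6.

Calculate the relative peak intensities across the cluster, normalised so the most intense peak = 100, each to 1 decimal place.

38.7 : 100.0 : 86.0 : 24.6

Element Dr pattern (n=1): 0.55479 : 0.44521
Element Rw pattern (n=2): 0.279841 : 0.498318 : 0.221841
Convolve the two distributions (both contribute in 2-u steps):
  M: 0.55479×0.279841 = 0.155253
  M+2: 0.55479×0.498318 + 0.44521×0.279841 = 0.401050
  M+4: 0.55479×0.221841 + 0.44521×0.498318 = 0.344931
  M+6: 0.44521×0.221841 = 0.098766
Scale to base peak (0.401050) = 100: 38.7 : 100.0 : 86.0 : 24.6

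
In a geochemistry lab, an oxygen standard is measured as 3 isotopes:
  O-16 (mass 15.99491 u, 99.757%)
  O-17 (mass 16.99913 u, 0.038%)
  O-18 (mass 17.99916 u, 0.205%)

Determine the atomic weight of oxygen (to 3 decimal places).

15.999 u

Weight each isotope mass by its fractional abundance: 0.99757 × 15.99491 + 0.00038 × 16.99913 + 0.00205 × 17.99916
= 15.956042 + 0.006460 + 0.036898 = 15.999400 u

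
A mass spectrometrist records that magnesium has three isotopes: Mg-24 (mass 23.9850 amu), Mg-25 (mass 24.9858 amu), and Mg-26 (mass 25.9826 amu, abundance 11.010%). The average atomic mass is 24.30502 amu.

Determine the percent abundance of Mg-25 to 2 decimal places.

The remaining 88.990% is split between Mg-24 (fraction x) and Mg-25 (fraction 0.88990 − x).
Substituting: 23.9850x + 24.9858(0.88990 − x) = 21.44433574
(23.9850 − 24.9858)x = -0.79052768  ⇒  x = 0.78990, y = 0.10000
Mg-24: 78.99%, Mg-25: 10.00%.

10.00%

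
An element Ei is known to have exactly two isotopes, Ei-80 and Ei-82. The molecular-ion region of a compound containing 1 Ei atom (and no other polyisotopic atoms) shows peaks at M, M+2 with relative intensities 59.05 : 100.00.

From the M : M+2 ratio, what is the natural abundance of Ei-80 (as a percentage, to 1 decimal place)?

37.1%

Write p for the Ei-80 fraction. I(M+2)/I(M) = [C(1,1)·p^0·(1−p)] / p^1 = 1·(1−p)/p = 100.00/59.05 = 1.6935
(1−p)/p = 1.6935/1 = 1.6935  ⇒  p = 1/(1 + 1.6935) = 0.3713
Ei-80: 37.1%, Ei-82: 62.9%.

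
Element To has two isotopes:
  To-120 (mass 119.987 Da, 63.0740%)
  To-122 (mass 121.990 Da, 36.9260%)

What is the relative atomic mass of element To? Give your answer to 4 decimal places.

The abundance-weighted mean is 0.630740 × 119.987 + 0.369260 × 121.990
= 75.68060 + 45.04603 = 120.72663 Da

120.7266 Da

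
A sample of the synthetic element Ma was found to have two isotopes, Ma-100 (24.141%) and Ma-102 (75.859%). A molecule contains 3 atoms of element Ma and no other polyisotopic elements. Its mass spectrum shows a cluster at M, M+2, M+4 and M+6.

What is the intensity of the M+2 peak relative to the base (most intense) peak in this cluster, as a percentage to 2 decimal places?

Binomial terms of (0.24141 + 0.75859)^3: M 0.0141, M+2 0.1326, M+4 0.4168, M+6 0.4365 → M+6 is the base peak.
P(M+6) = C(3,3) × 0.24141^0 × 0.75859^3 = 1 × 1.0000 × 0.43653728 = 0.436537 (base)
P(M+2) = C(3,1) × 0.24141^2 × 0.75859^1 = 3 × 0.05827879 × 0.75859 = 0.132629
Relative intensity = 0.132629 / 0.436537 × 100 = 30.38

30.38%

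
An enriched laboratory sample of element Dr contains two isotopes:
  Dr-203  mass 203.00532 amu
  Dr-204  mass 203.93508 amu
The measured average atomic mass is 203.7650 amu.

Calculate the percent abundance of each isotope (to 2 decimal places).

With x = fraction of Dr-203 (so Dr-204 is 1 − x):
203.00532·x + 203.93508·(1 − x) = 203.7650
(203.00532 − 203.93508)·x = 203.7650 − 203.93508
x = -0.17008 / -0.92976 = 0.18293 → 18.29% Dr-203, 81.71% Dr-204.

Dr-203: 18.29%, Dr-204: 81.71%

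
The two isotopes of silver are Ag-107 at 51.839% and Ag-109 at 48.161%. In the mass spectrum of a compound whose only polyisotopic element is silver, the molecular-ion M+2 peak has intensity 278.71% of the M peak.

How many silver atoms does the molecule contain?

The M+2/M ratio from n Ag atoms is n · q/p = n · 0.48161/0.51839.
n = 2.7871 × 0.51839/0.48161 = 3.00 ≈ 3

3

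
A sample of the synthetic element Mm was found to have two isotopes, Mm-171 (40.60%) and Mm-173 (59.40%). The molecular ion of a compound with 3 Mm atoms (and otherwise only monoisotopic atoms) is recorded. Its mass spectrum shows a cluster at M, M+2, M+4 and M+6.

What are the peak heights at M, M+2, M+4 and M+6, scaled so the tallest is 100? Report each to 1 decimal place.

Each Mm atom is independently Mm-171 (p = 0.4060) or Mm-173 (q = 0.5940); the cluster is the binomial expansion (p + q)^3.
P(M) = 0.4060^3 = 0.066923
P(M+2) = 3 × 0.4060^2 × 0.5940^1 = 0.293738
P(M+4) = 3 × 0.4060^1 × 0.5940^2 = 0.429754
P(M+6) = 0.5940^3 = 0.209585
The M+4 peak is largest (0.429754); scaling to 100 gives 15.6 : 68.4 : 100.0 : 48.8.

15.6 : 68.4 : 100.0 : 48.8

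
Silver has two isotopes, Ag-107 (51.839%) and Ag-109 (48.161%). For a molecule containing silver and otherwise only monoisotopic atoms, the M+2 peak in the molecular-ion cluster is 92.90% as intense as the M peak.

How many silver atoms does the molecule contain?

1

For n independent Ag atoms, I(M+2)/I(M) = n · (abundance Ag-109) / (abundance Ag-107) = n · 0.48161/0.51839.
n = 0.9290 × 0.51839/0.48161 = 1.00 ≈ 1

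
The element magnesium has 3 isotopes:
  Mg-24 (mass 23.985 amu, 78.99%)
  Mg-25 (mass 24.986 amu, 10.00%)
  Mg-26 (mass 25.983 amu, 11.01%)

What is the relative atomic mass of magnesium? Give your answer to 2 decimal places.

24.31 amu

The abundance-weighted mean is 0.7899 × 23.985 + 0.1000 × 24.986 + 0.1101 × 25.983
= 18.9458 + 2.4986 + 2.8607 = 24.3051 amu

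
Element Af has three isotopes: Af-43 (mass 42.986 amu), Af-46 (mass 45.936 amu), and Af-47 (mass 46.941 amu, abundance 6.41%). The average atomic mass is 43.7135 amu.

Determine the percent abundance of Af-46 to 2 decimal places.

16.07%

The remaining 93.59% is split between Af-43 (fraction x) and Af-46 (fraction 0.9359 − x).
Substituting: 42.986x + 45.936(0.9359 − x) = 40.7045819
(42.986 − 45.936)x = -2.2869205  ⇒  x = 0.77523, y = 0.16067
Af-43: 77.52%, Af-46: 16.07%.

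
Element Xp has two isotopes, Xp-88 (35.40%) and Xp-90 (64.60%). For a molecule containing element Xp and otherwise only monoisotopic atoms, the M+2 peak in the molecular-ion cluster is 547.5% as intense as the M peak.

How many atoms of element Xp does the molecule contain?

3

For n independent Xp atoms, I(M+2)/I(M) = n · (abundance Xp-90) / (abundance Xp-88) = n · 0.6460/0.3540.
n = 5.475 × 0.3540/0.6460 = 3.00 ≈ 3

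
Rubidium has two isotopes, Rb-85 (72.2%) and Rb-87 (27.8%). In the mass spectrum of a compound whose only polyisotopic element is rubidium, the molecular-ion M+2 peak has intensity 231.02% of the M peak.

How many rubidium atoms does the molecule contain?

6

With n Rb atoms, P(M+2)/P(M) = C(n,1)·p^(n−1)q / p^n = n·q/p = n · 0.278/0.722.
n = 2.3102 × 0.722/0.278 = 6.00 ≈ 6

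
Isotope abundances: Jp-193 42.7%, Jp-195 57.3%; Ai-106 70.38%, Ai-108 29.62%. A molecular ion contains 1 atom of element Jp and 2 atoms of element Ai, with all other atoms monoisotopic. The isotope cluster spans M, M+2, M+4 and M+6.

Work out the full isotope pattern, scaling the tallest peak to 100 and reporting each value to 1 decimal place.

Element Jp pattern (n=1): 0.4270 : 0.5730
Element Ai pattern (n=2): 0.49533444 : 0.41693112 : 0.08773444
Convolve the two distributions (both contribute in 2-u steps):
  M: 0.4270×0.49533444 = 0.211508
  M+2: 0.4270×0.41693112 + 0.5730×0.49533444 = 0.461856
  M+4: 0.4270×0.08773444 + 0.5730×0.41693112 = 0.276364
  M+6: 0.5730×0.08773444 = 0.050272
Scale to base peak (0.461856) = 100: 45.8 : 100.0 : 59.8 : 10.9

45.8 : 100.0 : 59.8 : 10.9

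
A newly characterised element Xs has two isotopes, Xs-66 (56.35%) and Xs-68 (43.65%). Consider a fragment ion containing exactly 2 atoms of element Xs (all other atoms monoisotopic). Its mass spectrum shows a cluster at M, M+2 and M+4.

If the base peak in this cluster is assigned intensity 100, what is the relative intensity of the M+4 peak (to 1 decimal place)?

Term probabilities: M 0.3175, M+2 0.4919, M+4 0.1905. Base peak = M+2.
P(M+2) = C(2,1) × 0.5635^1 × 0.4365^1 = 2 × 0.5635 × 0.4365 = 0.491936 (base)
P(M+4) = C(2,2) × 0.5635^0 × 0.4365^2 = 1 × 1.0000 × 0.19053225 = 0.190532
Relative intensity = 0.190532 / 0.491936 × 100 = 38.7

38.7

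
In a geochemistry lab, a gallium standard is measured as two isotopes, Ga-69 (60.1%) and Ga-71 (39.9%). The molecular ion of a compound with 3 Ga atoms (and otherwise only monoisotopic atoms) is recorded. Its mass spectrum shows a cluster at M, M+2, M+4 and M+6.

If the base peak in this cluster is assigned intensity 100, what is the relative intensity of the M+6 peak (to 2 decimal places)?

Binomial terms of (0.601 + 0.399)^3: M 0.2171, M+2 0.4324, M+4 0.2870, M+6 0.0635 → M+2 is the base peak.
P(M+2) = C(3,1) × 0.601^2 × 0.399^1 = 3 × 0.361201 × 0.3990 = 0.432358 (base)
P(M+6) = C(3,3) × 0.601^0 × 0.399^3 = 1 × 1.0000 × 0.0635212 = 0.063521
Relative intensity = 0.063521 / 0.432358 × 100 = 14.69

14.69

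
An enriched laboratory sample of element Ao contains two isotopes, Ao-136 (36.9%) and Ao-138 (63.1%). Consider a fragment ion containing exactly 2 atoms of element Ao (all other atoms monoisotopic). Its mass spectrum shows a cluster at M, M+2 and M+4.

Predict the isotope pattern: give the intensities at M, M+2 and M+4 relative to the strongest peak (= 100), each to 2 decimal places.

29.24 : 100.00 : 85.50

Each Ao atom is independently Ao-136 (p = 0.369) or Ao-138 (q = 0.631); the cluster is the binomial expansion (p + q)^2.
P(M) = 0.369^2 = 0.136161
P(M+2) = 2 × 0.369^1 × 0.631^1 = 0.465678
P(M+4) = 0.631^2 = 0.398161
The M+2 peak is largest (0.465678); scaling to 100 gives 29.24 : 100.00 : 85.50.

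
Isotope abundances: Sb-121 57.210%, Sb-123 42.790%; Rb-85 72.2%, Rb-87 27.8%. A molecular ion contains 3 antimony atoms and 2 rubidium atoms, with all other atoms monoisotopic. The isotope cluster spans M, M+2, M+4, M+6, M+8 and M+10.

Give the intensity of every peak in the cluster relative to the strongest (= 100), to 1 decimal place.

28.1 : 84.8 : 100.0 : 57.5 : 16.1 : 1.7

Antimony pattern (n=3): 0.18724742 : 0.42015297 : 0.3142518 : 0.07834781
Rubidium pattern (n=2): 0.521284 : 0.401432 : 0.077284
Convolve the two distributions (both contribute in 2-u steps):
  M: 0.18724742×0.521284 = 0.097609
  M+2: 0.18724742×0.401432 + 0.42015297×0.521284 = 0.294186
  M+4: 0.18724742×0.077284 + 0.42015297×0.401432 + 0.3142518×0.521284 = 0.346949
  M+6: 0.42015297×0.077284 + 0.3142518×0.401432 + 0.07834781×0.521284 = 0.199463
  M+8: 0.3142518×0.077284 + 0.07834781×0.401432 = 0.055738
  M+10: 0.07834781×0.077284 = 0.006055
Scale to base peak (0.346949) = 100: 28.1 : 84.8 : 100.0 : 57.5 : 16.1 : 1.7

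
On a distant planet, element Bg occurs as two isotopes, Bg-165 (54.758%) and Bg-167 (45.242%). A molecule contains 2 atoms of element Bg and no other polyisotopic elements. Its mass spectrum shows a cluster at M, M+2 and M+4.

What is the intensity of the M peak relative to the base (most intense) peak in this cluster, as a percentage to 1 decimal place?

60.5%

Term probabilities: M 0.2998, M+2 0.4955, M+4 0.2047. Base peak = M+2.
P(M+2) = C(2,1) × 0.54758^1 × 0.45242^1 = 2 × 0.54758 × 0.45242 = 0.495472 (base)
P(M) = C(2,0) × 0.54758^2 × 0.45242^0 = 1 × 0.29984386 × 1.0000 = 0.299844
Relative intensity = 0.299844 / 0.495472 × 100 = 60.5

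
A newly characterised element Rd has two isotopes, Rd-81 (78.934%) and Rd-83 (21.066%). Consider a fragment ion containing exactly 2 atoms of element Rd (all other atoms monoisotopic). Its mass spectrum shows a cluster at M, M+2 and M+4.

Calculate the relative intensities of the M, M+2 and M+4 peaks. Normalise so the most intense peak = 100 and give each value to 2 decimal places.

The 2 Rd atoms are independent, so intensities follow the terms of (0.78934 + 0.21066)^2.
P(M) = 0.78934^2 = 0.623058
P(M+2) = 2 × 0.78934^1 × 0.21066^1 = 0.332565
P(M+4) = 0.21066^2 = 0.044378
The M peak is largest (0.623058); scaling to 100 gives 100.00 : 53.38 : 7.12.

100.00 : 53.38 : 7.12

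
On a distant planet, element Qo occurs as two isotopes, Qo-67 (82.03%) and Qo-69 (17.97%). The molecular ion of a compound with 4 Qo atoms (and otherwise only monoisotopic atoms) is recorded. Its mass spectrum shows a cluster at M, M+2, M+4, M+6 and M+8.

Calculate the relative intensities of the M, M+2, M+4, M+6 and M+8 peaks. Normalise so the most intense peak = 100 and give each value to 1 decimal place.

Expanding (0.8203 + 0.1797)^4:
P(M) = 0.8203^4 = 0.452784
P(M+2) = 4 × 0.8203^3 × 0.1797^1 = 0.396758
P(M+4) = 6 × 0.8203^2 × 0.1797^2 = 0.130375
P(M+6) = 4 × 0.8203^1 × 0.1797^3 = 0.019040
P(M+8) = 0.1797^4 = 0.001043
The M peak is largest (0.452784); scaling to 100 gives 100.0 : 87.6 : 28.8 : 4.2 : 0.2.

100.0 : 87.6 : 28.8 : 4.2 : 0.2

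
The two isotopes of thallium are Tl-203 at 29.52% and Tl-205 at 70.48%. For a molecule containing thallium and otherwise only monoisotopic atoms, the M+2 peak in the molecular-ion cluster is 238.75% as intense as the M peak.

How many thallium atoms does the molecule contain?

For n independent Tl atoms, I(M+2)/I(M) = n · (abundance Tl-205) / (abundance Tl-203) = n · 0.7048/0.2952.
n = 2.3875 × 0.2952/0.7048 = 1.00 ≈ 1

1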